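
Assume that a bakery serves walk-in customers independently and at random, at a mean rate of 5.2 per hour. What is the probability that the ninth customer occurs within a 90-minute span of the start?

0.3796

Over the interval, μ = 5.2 × 1.5 = 7.8 (a 90-minute span = 1.5 hours).
The ninth arrival falls in the interval iff at least 9 events occur there: P(S_9 ≤ t) = P(N ≥ 9) = 1 − P(N ≤ 8) ≈ 0.3796.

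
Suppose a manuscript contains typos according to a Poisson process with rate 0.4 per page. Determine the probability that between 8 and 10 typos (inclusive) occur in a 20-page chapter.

Over the interval, μ = 0.4 × 20 = 8 (a 20-page chapter = 20 pages).
P(8 ≤ N ≤ 10) = Σ_{j=8}^{10} e^(−8) · 8^j/j! ≈ 0.3629.

0.3629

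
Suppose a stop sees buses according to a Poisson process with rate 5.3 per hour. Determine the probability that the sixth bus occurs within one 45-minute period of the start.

0.2110

Over the interval, μ = 5.3 × 0.75 = 3.975 (a 45-minute period = 0.75 hours).
The sixth arrival falls in the interval iff at least 6 events occur there: P(S_6 ≤ t) = P(N ≥ 6) = 1 − P(N ≤ 5) ≈ 0.2110.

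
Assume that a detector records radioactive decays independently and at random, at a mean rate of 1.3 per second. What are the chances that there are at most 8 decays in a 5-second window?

0.7916

Over the interval, μ = 1.3 × 5 = 6.5 (a 5-second window = 5 seconds).
P(N ≤ 8) = Σ_{j=0}^{8} e^(−μ) μ^j/j! ≈ 0.7916.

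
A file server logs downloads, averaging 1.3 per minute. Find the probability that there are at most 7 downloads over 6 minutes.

0.4812

Over the interval, μ = 1.3 × 6 = 7.8 (6 minutes).
P(N ≤ 7) = Σ_{j=0}^{7} e^(−μ) μ^j/j! ≈ 0.4812.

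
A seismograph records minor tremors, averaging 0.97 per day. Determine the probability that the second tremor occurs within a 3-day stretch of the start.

Over the interval, μ = 0.97 × 3 = 2.91 (a 3-day stretch = 3 days).
The second arrival falls in the interval iff at least 2 events occur there: P(S_2 ≤ t) = P(N ≥ 2) = 1 − P(N ≤ 1) ≈ 0.7870.

0.7870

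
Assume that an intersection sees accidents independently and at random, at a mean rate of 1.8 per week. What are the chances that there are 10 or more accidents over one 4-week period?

Over the interval, μ = 1.8 × 4 = 7.2 (a 4-week period = 4 weeks).
P(N ≥ 10) = 1 − P(N ≤ 9) = 1 − Σ_{j=0}^{9} e^(−μ) μ^j/j! ≈ 0.1904.

0.1904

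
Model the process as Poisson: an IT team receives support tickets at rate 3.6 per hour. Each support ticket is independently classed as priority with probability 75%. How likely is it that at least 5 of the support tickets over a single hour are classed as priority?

0.1371

Thinning: the support tickets that are classed as priority themselves form a Poisson process with rate 0.75 × 3.6 = 2.7 per hour.
So μ = 2.7.
P(N ≥ 5) = 1 − P(N ≤ 4) ≈ 0.1371.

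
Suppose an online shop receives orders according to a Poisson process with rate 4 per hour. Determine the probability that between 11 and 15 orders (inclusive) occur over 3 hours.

0.4972

Over the interval, μ = 4 × 3 = 12 (3 hours).
P(11 ≤ N ≤ 15) = Σ_{j=11}^{15} e^(−12) · 12^j/j! ≈ 0.4972.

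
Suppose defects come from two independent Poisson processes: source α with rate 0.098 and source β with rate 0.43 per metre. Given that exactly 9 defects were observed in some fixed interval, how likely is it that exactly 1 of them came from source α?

Given the total, each event is independently from source α with probability p = λ_α/(λ_α+λ_β) = 0.098/0.528 ≈ 0.1856.
So K ~ Binomial(9, 0.098/0.528): P(K = 1) = C(9,1) · (0.098/0.528)^1 · (0.43/0.528)^8 ≈ 0.3232.

0.3232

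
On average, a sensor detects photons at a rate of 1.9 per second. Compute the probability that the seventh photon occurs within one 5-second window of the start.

Over the interval, μ = 1.9 × 5 = 9.5 (a 5-second window = 5 seconds).
The seventh arrival falls in the interval iff at least 7 events occur there: P(S_7 ≤ t) = P(N ≥ 7) = 1 − P(N ≤ 6) ≈ 0.8351.

0.8351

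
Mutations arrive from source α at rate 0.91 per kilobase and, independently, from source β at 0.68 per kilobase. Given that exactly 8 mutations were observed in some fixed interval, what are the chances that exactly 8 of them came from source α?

0.0115

Given the total, each event is independently from source α with probability p = λ_α/(λ_α+λ_β) = 0.91/1.59 ≈ 0.5723.
So K ~ Binomial(8, 0.91/1.59): P(K = 8) = C(8,8) · (0.91/1.59)^8 · (0.68/1.59)^0 ≈ 0.0115.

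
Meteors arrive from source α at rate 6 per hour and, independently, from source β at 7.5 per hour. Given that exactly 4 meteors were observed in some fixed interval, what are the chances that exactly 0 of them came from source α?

0.0953

Given the total, each event is independently from source α with probability p = λ_α/(λ_α+λ_β) = 6/13.5 ≈ 0.4444.
So K ~ Binomial(4, 6/13.5): P(K = 0) = C(4,0) · (6/13.5)^0 · (7.5/13.5)^4 ≈ 0.0953.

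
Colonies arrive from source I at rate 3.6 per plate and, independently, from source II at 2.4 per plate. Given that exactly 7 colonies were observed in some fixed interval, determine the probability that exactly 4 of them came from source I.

Given the total, each event is independently from source I with probability p = λ_I/(λ_I+λ_II) = 3.6/6 = 0.6000.
So K ~ Binomial(7, 3.6/6): P(K = 4) = C(7,4) · (3.6/6)^4 · (2.4/6)^3 ≈ 0.2903.

0.2903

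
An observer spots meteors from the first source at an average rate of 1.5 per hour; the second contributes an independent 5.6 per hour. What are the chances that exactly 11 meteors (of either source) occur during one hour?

0.0478

Independent Poisson processes superpose: combined rate λ = 1.5 + 5.6 = 7.1 per hour.
So μ = 7.1.
P(N = 11) = e^(−7.1) · 7.1^11/11! ≈ 0.0478.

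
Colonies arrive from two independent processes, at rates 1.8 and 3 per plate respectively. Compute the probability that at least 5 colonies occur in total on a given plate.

Independent Poisson processes superpose: combined rate λ = 1.8 + 3 = 4.8 per plate.
So μ = 4.8.
P(N ≥ 5) = 1 − P(N ≤ 4) ≈ 0.5237.

0.5237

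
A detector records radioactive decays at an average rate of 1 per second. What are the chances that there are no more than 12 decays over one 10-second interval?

0.7916

Over the interval, μ = 1 × 10 = 10 (a 10-second interval = 10 seconds).
P(N ≤ 12) = Σ_{j=0}^{12} e^(−μ) μ^j/j! ≈ 0.7916.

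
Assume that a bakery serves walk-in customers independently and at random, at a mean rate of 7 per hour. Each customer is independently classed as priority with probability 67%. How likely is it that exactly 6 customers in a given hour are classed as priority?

Thinning: the customers that are classed as priority themselves form a Poisson process with rate 0.67 × 7 = 4.69 per hour.
So μ = 4.69.
P(N = 6) = e^(−4.69) · 4.69^6/6! ≈ 0.1358.

0.1358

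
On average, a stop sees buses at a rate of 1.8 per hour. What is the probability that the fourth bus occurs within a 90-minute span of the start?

Over the interval, μ = 1.8 × 1.5 = 2.7 (a 90-minute span = 1.5 hours).
The fourth arrival falls in the interval iff at least 4 events occur there: P(S_4 ≤ t) = P(N ≥ 4) = 1 − P(N ≤ 3) ≈ 0.2859.

0.2859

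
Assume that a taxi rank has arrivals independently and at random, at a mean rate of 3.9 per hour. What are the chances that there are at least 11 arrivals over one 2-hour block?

0.1648

Over the interval, μ = 3.9 × 2 = 7.8 (a 2-hour block = 2 hours).
P(N ≥ 11) = 1 − P(N ≤ 10) = 1 − Σ_{j=0}^{10} e^(−μ) μ^j/j! ≈ 0.1648.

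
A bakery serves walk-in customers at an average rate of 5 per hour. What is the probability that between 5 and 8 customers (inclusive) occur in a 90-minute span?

0.5299

Over the interval, μ = 5 × 1.5 = 7.5 (a 90-minute span = 1.5 hours).
P(5 ≤ N ≤ 8) = Σ_{j=5}^{8} e^(−7.5) · 7.5^j/j! ≈ 0.5299.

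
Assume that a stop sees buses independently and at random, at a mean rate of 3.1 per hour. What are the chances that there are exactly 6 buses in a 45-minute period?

0.0215

Over the interval, μ = 3.1 × 0.75 = 2.325 (a 45-minute period = 0.75 hours).
P(N = 6) = e^(−μ) μ^6/6! = e^(−2.325) · 2.325^6/720 ≈ 0.0215.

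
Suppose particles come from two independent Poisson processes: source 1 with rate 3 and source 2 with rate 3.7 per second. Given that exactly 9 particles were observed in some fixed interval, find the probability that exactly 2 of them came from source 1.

0.1131

Given the total, each event is independently from source 1 with probability p = λ_1/(λ_1+λ_2) = 3/6.7 ≈ 0.4478.
So K ~ Binomial(9, 3/6.7): P(K = 2) = C(9,2) · (3/6.7)^2 · (3.7/6.7)^7 ≈ 0.1131.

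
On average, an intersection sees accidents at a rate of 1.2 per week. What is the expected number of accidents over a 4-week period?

4.8

E[N] = λt = 1.2 × 4 = 4.8 (a 4-week period = 4 weeks).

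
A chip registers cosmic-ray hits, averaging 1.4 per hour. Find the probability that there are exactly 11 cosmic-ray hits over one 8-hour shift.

0.1192

Over the interval, μ = 1.4 × 8 = 11.2 (an 8-hour shift = 8 hours).
P(N = 11) = e^(−μ) μ^11/11! = e^(−11.2) · 11.2^11/39916800 ≈ 0.1192.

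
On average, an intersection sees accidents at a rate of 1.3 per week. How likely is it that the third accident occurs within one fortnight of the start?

0.4816

Over the interval, μ = 1.3 × 2 = 2.6 (a fortnight = 2 weeks).
The third arrival falls in the interval iff at least 3 events occur there: P(S_3 ≤ t) = P(N ≥ 3) = 1 − P(N ≤ 2) ≈ 0.4816.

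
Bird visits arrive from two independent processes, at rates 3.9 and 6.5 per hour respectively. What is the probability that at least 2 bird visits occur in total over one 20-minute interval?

0.8605

Independent Poisson processes superpose: combined rate λ = 3.9 + 6.5 = 10.4 per hour.
Over the interval, μ = 10.4 × 1/3 ≈ 3.46667 (a 20-minute interval = 1/3 hours).
P(N ≥ 2) = 1 − P(N ≤ 1) ≈ 0.8605.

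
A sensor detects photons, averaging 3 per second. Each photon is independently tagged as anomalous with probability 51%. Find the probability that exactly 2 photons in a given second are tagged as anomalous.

0.2534

Thinning: the photons that are tagged as anomalous themselves form a Poisson process with rate 0.51 × 3 = 1.53 per second.
So μ = 1.53.
P(N = 2) = e^(−1.53) · 1.53^2/2! ≈ 0.2534.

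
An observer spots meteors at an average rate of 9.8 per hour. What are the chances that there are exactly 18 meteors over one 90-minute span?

0.0663

Over the interval, μ = 9.8 × 1.5 = 14.7 (a 90-minute span = 1.5 hours).
P(N = 18) = e^(−μ) μ^18/18! = e^(−14.7) · 14.7^18/6402373705728000 ≈ 0.0663.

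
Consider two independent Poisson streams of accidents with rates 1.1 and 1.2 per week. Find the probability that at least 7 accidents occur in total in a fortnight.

Independent Poisson processes superpose: combined rate λ = 1.1 + 1.2 = 2.3 per week.
Over the interval, μ = 2.3 × 2 = 4.6 (a fortnight = 2 weeks).
P(N ≥ 7) = 1 − P(N ≤ 6) ≈ 0.1820.

0.1820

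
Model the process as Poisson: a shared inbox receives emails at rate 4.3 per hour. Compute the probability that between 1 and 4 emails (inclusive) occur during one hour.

With mean μ = 4.3 per hour,
P(1 ≤ N ≤ 4) = Σ_{j=1}^{4} e^(−4.3) · 4.3^j/j! ≈ 0.5569.

0.5569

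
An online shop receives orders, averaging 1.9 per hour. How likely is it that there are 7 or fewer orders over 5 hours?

Over the interval, μ = 1.9 × 5 = 9.5 (5 hours).
P(N ≤ 7) = Σ_{j=0}^{7} e^(−μ) μ^j/j! ≈ 0.2687.

0.2687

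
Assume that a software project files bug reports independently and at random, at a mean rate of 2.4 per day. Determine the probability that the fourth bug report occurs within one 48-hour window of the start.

Over the interval, μ = 2.4 × 2 = 4.8 (a 48-hour window = 2 days).
The fourth arrival falls in the interval iff at least 4 events occur there: P(S_4 ≤ t) = P(N ≥ 4) = 1 − P(N ≤ 3) ≈ 0.7058.

0.7058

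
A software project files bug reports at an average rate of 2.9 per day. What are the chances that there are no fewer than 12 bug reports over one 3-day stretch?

0.1689

Over the interval, μ = 2.9 × 3 = 8.7 (a 3-day stretch = 3 days).
P(N ≥ 12) = 1 − P(N ≤ 11) = 1 − Σ_{j=0}^{11} e^(−μ) μ^j/j! ≈ 0.1689.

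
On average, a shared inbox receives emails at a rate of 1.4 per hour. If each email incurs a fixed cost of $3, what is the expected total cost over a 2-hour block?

E[N] = 1.4 × 2 = 2.8 (a 2-hour block = 2 hours); E[cost] = 2.8 × $3 = $8.4.

$8.4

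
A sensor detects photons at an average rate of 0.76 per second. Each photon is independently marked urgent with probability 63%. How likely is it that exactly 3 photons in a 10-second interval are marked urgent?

0.1524

Thinning: the photons that are marked urgent themselves form a Poisson process with rate 0.63 × 0.76 = 0.4788 per second.
Over the interval, μ = 0.4788 × 10 = 4.788 (a 10-second interval = 10 seconds).
P(N = 3) = e^(−4.788) · 4.788^3/3! ≈ 0.1524.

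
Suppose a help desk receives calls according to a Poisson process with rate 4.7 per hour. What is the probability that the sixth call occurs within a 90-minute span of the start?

0.7056

Over the interval, μ = 4.7 × 1.5 = 7.05 (a 90-minute span = 1.5 hours).
The sixth arrival falls in the interval iff at least 6 events occur there: P(S_6 ≤ t) = P(N ≥ 6) = 1 − P(N ≤ 5) ≈ 0.7056.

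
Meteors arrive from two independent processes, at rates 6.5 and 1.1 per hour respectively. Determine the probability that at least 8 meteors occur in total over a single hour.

0.4900

Independent Poisson processes superpose: combined rate λ = 6.5 + 1.1 = 7.6 per hour.
So μ = 7.6.
P(N ≥ 8) = 1 − P(N ≤ 7) ≈ 0.4900.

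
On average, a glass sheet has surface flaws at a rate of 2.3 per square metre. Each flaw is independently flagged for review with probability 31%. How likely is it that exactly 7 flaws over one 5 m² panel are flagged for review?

0.0411

Thinning: the flaws that are flagged for review themselves form a Poisson process with rate 0.31 × 2.3 = 0.713 per square metre.
Over the interval, μ = 0.713 × 5 = 3.565 (a 5 m² panel = 5 square metres).
P(N = 7) = e^(−3.565) · 3.565^7/7! ≈ 0.0411.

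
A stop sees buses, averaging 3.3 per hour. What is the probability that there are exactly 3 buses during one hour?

0.2209

With mean μ = 3.3 per hour,
P(N = 3) = e^(−μ) μ^3/3! = e^(−3.3) · 3.3^3/6 ≈ 0.2209.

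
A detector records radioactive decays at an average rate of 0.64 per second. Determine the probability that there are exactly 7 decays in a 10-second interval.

0.1450

Over the interval, μ = 0.64 × 10 = 6.4 (a 10-second interval = 10 seconds).
P(N = 7) = e^(−μ) μ^7/7! = e^(−6.4) · 6.4^7/5040 ≈ 0.1450.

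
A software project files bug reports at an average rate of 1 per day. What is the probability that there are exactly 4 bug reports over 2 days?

Over the interval, μ = 1 × 2 = 2 (2 days).
P(N = 4) = e^(−μ) μ^4/4! = e^(−2) · 2^4/24 ≈ 0.0902.

0.0902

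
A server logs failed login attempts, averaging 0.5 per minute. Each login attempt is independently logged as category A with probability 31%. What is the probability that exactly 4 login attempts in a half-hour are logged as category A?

Thinning: the login attempts that are logged as category A themselves form a Poisson process with rate 0.31 × 0.5 = 0.155 per minute.
Over the interval, μ = 0.155 × 30 = 4.65 (a half-hour = 30 minutes).
P(N = 4) = e^(−4.65) · 4.65^4/4! ≈ 0.1863.

0.1863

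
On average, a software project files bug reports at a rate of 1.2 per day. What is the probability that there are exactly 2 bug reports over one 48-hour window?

0.2613

Over the interval, μ = 1.2 × 2 = 2.4 (a 48-hour window = 2 days).
P(N = 2) = e^(−μ) μ^2/2! = e^(−2.4) · 2.4^2/2 ≈ 0.2613.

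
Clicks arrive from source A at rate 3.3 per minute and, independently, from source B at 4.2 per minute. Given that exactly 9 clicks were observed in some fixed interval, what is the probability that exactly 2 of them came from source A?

0.1204

Given the total, each event is independently from source A with probability p = λ_A/(λ_A+λ_B) = 3.3/7.5 = 0.4400.
So K ~ Binomial(9, 3.3/7.5): P(K = 2) = C(9,2) · (3.3/7.5)^2 · (4.2/7.5)^7 ≈ 0.1204.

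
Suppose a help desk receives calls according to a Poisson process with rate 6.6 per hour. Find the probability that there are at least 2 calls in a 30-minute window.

0.8414

Over the interval, μ = 6.6 × 0.5 = 3.3 (a 30-minute window = 0.5 hours).
P(N ≥ 2) = 1 − P(N ≤ 1) = 1 − Σ_{j=0}^{1} e^(−μ) μ^j/j! ≈ 0.8414.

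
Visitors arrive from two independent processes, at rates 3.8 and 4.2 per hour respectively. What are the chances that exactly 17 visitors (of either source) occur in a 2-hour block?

0.0934

Independent Poisson processes superpose: combined rate λ = 3.8 + 4.2 = 8 per hour.
Over the interval, μ = 8 × 2 = 16 (a 2-hour block = 2 hours).
P(N = 17) = e^(−16) · 16^17/17! ≈ 0.0934.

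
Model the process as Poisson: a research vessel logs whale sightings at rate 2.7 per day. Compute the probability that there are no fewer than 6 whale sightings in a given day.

With mean μ = 2.7 per day,
P(N ≥ 6) = 1 − P(N ≤ 5) = 1 − Σ_{j=0}^{5} e^(−μ) μ^j/j! ≈ 0.0567.

0.0567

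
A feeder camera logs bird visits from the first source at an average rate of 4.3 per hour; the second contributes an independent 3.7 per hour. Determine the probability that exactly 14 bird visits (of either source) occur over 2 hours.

Independent Poisson processes superpose: combined rate λ = 4.3 + 3.7 = 8 per hour.
Over the interval, μ = 8 × 2 = 16 (2 hours).
P(N = 14) = e^(−16) · 16^14/14! ≈ 0.0930.

0.0930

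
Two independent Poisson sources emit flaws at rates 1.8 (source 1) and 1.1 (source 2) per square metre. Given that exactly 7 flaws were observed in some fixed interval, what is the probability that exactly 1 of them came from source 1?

0.0129

Given the total, each event is independently from source 1 with probability p = λ_1/(λ_1+λ_2) = 1.8/2.9 ≈ 0.6207.
So K ~ Binomial(7, 1.8/2.9): P(K = 1) = C(7,1) · (1.8/2.9)^1 · (1.1/2.9)^6 ≈ 0.0129.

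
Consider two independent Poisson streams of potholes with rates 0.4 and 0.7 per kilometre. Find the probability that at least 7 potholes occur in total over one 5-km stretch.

Independent Poisson processes superpose: combined rate λ = 0.4 + 0.7 = 1.1 per kilometre.
Over the interval, μ = 1.1 × 5 = 5.5 (a 5-km stretch = 5 kilometres).
P(N ≥ 7) = 1 − P(N ≤ 6) ≈ 0.3140.

0.3140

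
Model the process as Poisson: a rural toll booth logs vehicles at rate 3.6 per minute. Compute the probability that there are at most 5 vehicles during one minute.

0.8441

With mean μ = 3.6 per minute,
P(N ≤ 5) = Σ_{j=0}^{5} e^(−μ) μ^j/j! ≈ 0.8441.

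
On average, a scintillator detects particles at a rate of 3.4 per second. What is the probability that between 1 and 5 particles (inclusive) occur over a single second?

With mean μ = 3.4 per second,
P(1 ≤ N ≤ 5) = Σ_{j=1}^{5} e^(−3.4) · 3.4^j/j! ≈ 0.8372.

0.8372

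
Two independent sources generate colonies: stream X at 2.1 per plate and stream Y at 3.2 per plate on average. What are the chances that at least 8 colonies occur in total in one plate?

Independent Poisson processes superpose: combined rate λ = 2.1 + 3.2 = 5.3 per plate.
So μ = 5.3.
P(N ≥ 8) = 1 − P(N ≤ 7) ≈ 0.1665.

0.1665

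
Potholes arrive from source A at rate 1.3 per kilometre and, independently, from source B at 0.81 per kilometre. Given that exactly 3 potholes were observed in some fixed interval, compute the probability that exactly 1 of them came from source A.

Given the total, each event is independently from source A with probability p = λ_A/(λ_A+λ_B) = 1.3/2.11 ≈ 0.6161.
So K ~ Binomial(3, 1.3/2.11): P(K = 1) = C(3,1) · (1.3/2.11)^1 · (0.81/2.11)^2 ≈ 0.2724.

0.2724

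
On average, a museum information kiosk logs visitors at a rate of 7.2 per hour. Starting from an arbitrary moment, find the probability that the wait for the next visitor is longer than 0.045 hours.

The wait for the next event is exponential with rate λ = 7.2 per hour.
P(T > 0.045) = e^(−λt) = e^(−7.2 × 0.045) = e^(−0.324) ≈ 0.7233.

0.7233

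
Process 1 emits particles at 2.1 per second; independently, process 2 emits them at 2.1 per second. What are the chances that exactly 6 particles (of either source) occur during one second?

Independent Poisson processes superpose: combined rate λ = 2.1 + 2.1 = 4.2 per second.
So μ = 4.2.
P(N = 6) = e^(−4.2) · 4.2^6/6! ≈ 0.1143.

0.1143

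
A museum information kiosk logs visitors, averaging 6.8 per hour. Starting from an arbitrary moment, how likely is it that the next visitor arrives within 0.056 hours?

0.3167

Inter-arrival times are exponential with rate λ = 6.8 per hour.
P(T ≤ 0.056) = 1 − e^(−λt) = 1 − e^(−6.8 × 0.056) = 1 − e^(−0.3808) ≈ 0.3167.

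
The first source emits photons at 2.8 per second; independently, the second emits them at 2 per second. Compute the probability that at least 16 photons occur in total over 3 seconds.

Independent Poisson processes superpose: combined rate λ = 2.8 + 2 = 4.8 per second.
Over the interval, μ = 4.8 × 3 = 14.4 (3 seconds).
P(N ≥ 16) = 1 − P(N ≤ 15) ≈ 0.3707.

0.3707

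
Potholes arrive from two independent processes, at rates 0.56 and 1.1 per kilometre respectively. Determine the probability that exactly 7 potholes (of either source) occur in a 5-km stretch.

0.1338

Independent Poisson processes superpose: combined rate λ = 0.56 + 1.1 = 1.66 per kilometre.
Over the interval, μ = 1.66 × 5 = 8.3 (a 5-km stretch = 5 kilometres).
P(N = 7) = e^(−8.3) · 8.3^7/7! ≈ 0.1338.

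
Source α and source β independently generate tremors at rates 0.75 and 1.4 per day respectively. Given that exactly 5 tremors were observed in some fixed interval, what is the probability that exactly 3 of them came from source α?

0.1800

Given the total, each event is independently from source α with probability p = λ_α/(λ_α+λ_β) = 0.75/2.15 ≈ 0.3488.
So K ~ Binomial(5, 0.75/2.15): P(K = 3) = C(5,3) · (0.75/2.15)^3 · (1.4/2.15)^2 ≈ 0.1800.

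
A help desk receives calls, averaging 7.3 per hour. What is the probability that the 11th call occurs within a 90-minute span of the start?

0.5341

Over the interval, μ = 7.3 × 1.5 = 10.95 (a 90-minute span = 1.5 hours).
The 11th arrival falls in the interval iff at least 11 events occur there: P(S_11 ≤ t) = P(N ≥ 11) = 1 − P(N ≤ 10) ≈ 0.5341.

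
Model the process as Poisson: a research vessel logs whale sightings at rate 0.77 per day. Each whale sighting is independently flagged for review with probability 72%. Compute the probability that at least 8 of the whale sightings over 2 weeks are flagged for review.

Thinning: the whale sightings that are flagged for review themselves form a Poisson process with rate 0.72 × 0.77 = 0.5544 per day.
Over the interval, μ = 0.5544 × 14 = 7.7616 (2 weeks = 14 days).
P(N ≥ 8) = 1 − P(N ≤ 7) ≈ 0.5133.

0.5133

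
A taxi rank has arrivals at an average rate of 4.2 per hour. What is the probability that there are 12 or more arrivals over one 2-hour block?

Over the interval, μ = 4.2 × 2 = 8.4 (a 2-hour block = 2 hours).
P(N ≥ 12) = 1 − P(N ≤ 11) = 1 − Σ_{j=0}^{11} e^(−μ) μ^j/j! ≈ 0.1429.

0.1429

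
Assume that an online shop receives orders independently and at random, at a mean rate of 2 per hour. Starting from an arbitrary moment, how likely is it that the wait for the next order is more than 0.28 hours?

0.5712

The wait for the next event is exponential with rate λ = 2 per hour.
P(T > 0.28) = e^(−λt) = e^(−2 × 0.28) = e^(−0.56) ≈ 0.5712.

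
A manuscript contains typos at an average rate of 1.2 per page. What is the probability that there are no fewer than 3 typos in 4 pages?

0.8575

Over the interval, μ = 1.2 × 4 = 4.8 (4 pages).
P(N ≥ 3) = 1 − P(N ≤ 2) = 1 − Σ_{j=0}^{2} e^(−μ) μ^j/j! ≈ 0.8575.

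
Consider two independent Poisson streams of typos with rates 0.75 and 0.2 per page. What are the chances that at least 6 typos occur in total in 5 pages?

Independent Poisson processes superpose: combined rate λ = 0.75 + 0.2 = 0.95 per page.
Over the interval, μ = 0.95 × 5 = 4.75 (5 pages).
P(N ≥ 6) = 1 − P(N ≤ 5) ≈ 0.3403.

0.3403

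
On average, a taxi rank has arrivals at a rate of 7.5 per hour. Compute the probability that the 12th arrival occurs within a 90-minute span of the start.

Over the interval, μ = 7.5 × 1.5 = 11.25 (a 90-minute span = 1.5 hours).
The 12th arrival falls in the interval iff at least 12 events occur there: P(S_12 ≤ t) = P(N ≥ 12) = 1 − P(N ≤ 11) ≈ 0.4505.

0.4505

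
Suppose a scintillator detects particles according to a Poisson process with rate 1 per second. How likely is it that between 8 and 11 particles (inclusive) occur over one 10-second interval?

Over the interval, μ = 1 × 10 = 10 (a 10-second interval = 10 seconds).
P(8 ≤ N ≤ 11) = Σ_{j=8}^{11} e^(−10) · 10^j/j! ≈ 0.4766.

0.4766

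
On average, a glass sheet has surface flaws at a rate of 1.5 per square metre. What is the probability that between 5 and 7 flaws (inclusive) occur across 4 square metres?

Over the interval, μ = 1.5 × 4 = 6 (4 square metres).
P(5 ≤ N ≤ 7) = Σ_{j=5}^{7} e^(−6) · 6^j/j! ≈ 0.4589.

0.4589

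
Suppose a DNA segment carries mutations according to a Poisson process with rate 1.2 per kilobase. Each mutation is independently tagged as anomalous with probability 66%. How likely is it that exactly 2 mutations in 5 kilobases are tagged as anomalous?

0.1495

Thinning: the mutations that are tagged as anomalous themselves form a Poisson process with rate 0.66 × 1.2 = 0.792 per kilobase.
Over the interval, μ = 0.792 × 5 = 3.96 (5 kilobases).
P(N = 2) = e^(−3.96) · 3.96^2/2! ≈ 0.1495.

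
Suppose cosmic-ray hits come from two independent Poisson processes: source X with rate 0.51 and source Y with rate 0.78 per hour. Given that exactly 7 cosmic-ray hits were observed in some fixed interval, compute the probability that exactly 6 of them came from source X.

Given the total, each event is independently from source X with probability p = λ_X/(λ_X+λ_Y) = 0.51/1.29 ≈ 0.3953.
So K ~ Binomial(7, 0.51/1.29): P(K = 6) = C(7,6) · (0.51/1.29)^6 · (0.78/1.29)^1 ≈ 0.0162.

0.0162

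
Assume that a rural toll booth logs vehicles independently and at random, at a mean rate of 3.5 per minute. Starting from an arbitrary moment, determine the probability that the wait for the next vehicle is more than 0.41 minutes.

0.2381

The wait for the next event is exponential with rate λ = 3.5 per minute.
P(T > 0.41) = e^(−λt) = e^(−3.5 × 0.41) = e^(−1.435) ≈ 0.2381.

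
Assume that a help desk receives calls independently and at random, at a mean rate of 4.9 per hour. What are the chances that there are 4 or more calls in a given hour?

0.7207

With mean μ = 4.9 per hour,
P(N ≥ 4) = 1 − P(N ≤ 3) = 1 − Σ_{j=0}^{3} e^(−μ) μ^j/j! ≈ 0.7207.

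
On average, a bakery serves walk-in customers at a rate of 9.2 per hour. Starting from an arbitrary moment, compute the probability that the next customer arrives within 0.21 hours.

0.8551

Inter-arrival times are exponential with rate λ = 9.2 per hour.
P(T ≤ 0.21) = 1 − e^(−λt) = 1 − e^(−9.2 × 0.21) = 1 − e^(−1.932) ≈ 0.8551.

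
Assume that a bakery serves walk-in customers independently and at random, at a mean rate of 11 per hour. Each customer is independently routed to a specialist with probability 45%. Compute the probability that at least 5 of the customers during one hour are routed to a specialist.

Thinning: the customers that are routed to a specialist themselves form a Poisson process with rate 0.45 × 11 = 4.95 per hour.
So μ = 4.95.
P(N ≥ 5) = 1 − P(N ≤ 4) ≈ 0.5507.

0.5507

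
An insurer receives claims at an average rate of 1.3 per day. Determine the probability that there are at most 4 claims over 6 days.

0.1117

Over the interval, μ = 1.3 × 6 = 7.8 (6 days).
P(N ≤ 4) = Σ_{j=0}^{4} e^(−μ) μ^j/j! ≈ 0.1117.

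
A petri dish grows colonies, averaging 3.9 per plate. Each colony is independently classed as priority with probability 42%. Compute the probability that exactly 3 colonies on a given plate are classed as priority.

0.1424

Thinning: the colonies that are classed as priority themselves form a Poisson process with rate 0.42 × 3.9 = 1.638 per plate.
So μ = 1.638.
P(N = 3) = e^(−1.638) · 1.638^3/3! ≈ 0.1424.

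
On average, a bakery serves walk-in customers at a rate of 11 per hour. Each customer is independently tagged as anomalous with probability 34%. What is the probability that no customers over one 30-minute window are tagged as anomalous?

0.1541

Thinning: the customers that are tagged as anomalous themselves form a Poisson process with rate 0.34 × 11 = 3.74 per hour.
Over the interval, μ = 3.74 × 0.5 = 1.87 (a 30-minute window = 0.5 hours).
P(N = 0) = e^(−1.87) · 1.87^0/0! ≈ 0.1541.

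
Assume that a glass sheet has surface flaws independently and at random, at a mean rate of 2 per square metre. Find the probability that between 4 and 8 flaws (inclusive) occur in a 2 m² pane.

0.5452

Over the interval, μ = 2 × 2 = 4 (a 2 m² pane = 2 square metres).
P(4 ≤ N ≤ 8) = Σ_{j=4}^{8} e^(−4) · 4^j/j! ≈ 0.5452.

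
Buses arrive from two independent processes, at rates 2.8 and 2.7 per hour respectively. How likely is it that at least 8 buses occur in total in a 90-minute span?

Independent Poisson processes superpose: combined rate λ = 2.8 + 2.7 = 5.5 per hour.
Over the interval, μ = 5.5 × 1.5 = 8.25 (a 90-minute span = 1.5 hours).
P(N ≥ 8) = 1 − P(N ≤ 7) ≈ 0.5814.

0.5814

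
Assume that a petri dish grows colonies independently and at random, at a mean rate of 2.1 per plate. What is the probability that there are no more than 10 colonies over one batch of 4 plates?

Over the interval, μ = 2.1 × 4 = 8.4 (a batch of 4 plates = 4 plates).
P(N ≤ 10) = Σ_{j=0}^{10} e^(−μ) μ^j/j! ≈ 0.7743.

0.7743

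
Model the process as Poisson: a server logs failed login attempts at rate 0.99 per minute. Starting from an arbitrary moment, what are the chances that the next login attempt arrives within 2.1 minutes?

0.8749

Inter-arrival times are exponential with rate λ = 0.99 per minute.
P(T ≤ 2.1) = 1 − e^(−λt) = 1 − e^(−0.99 × 2.1) = 1 − e^(−2.079) ≈ 0.8749.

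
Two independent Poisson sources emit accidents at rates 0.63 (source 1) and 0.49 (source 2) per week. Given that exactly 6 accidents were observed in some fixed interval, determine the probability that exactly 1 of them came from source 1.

Given the total, each event is independently from source 1 with probability p = λ_1/(λ_1+λ_2) = 0.63/1.12 = 0.5625.
So K ~ Binomial(6, 0.63/1.12): P(K = 1) = C(6,1) · (0.63/1.12)^1 · (0.49/1.12)^5 ≈ 0.0541.

0.0541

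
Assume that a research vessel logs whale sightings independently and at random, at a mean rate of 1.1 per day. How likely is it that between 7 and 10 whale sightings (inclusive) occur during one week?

0.4931

Over the interval, μ = 1.1 × 7 = 7.7 (a week = 7 days).
P(7 ≤ N ≤ 10) = Σ_{j=7}^{10} e^(−7.7) · 7.7^j/j! ≈ 0.4931.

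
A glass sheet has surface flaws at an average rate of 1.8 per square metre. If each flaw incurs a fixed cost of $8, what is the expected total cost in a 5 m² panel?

E[N] = 1.8 × 5 = 9 (a 5 m² panel = 5 square metres); E[cost] = 9 × $8 = $72.

$72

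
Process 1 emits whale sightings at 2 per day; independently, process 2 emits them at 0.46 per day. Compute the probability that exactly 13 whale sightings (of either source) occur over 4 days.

0.0694

Independent Poisson processes superpose: combined rate λ = 2 + 0.46 = 2.46 per day.
Over the interval, μ = 2.46 × 4 = 9.84 (4 days).
P(N = 13) = e^(−9.84) · 9.84^13/13! ≈ 0.0694.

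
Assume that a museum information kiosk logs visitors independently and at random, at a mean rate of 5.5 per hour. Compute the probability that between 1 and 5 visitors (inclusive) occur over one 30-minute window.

Over the interval, μ = 5.5 × 0.5 = 2.75 (a 30-minute window = 0.5 hours).
P(1 ≤ N ≤ 5) = Σ_{j=1}^{5} e^(−2.75) · 2.75^j/j! ≈ 0.8752.

0.8752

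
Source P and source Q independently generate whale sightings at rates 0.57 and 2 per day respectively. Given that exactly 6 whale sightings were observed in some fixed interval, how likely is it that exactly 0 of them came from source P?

0.2221

Given the total, each event is independently from source P with probability p = λ_P/(λ_P+λ_Q) = 0.57/2.57 ≈ 0.2218.
So K ~ Binomial(6, 0.57/2.57): P(K = 0) = C(6,0) · (0.57/2.57)^0 · (2/2.57)^6 ≈ 0.2221.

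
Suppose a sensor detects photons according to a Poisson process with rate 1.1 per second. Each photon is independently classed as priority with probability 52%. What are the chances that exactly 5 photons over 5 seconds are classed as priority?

0.0913

Thinning: the photons that are classed as priority themselves form a Poisson process with rate 0.52 × 1.1 = 0.572 per second.
Over the interval, μ = 0.572 × 5 = 2.86 (5 seconds).
P(N = 5) = e^(−2.86) · 2.86^5/5! ≈ 0.0913.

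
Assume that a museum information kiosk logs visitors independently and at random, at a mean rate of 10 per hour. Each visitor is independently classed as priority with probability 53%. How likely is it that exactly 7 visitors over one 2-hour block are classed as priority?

Thinning: the visitors that are classed as priority themselves form a Poisson process with rate 0.53 × 10 = 5.3 per hour.
Over the interval, μ = 5.3 × 2 = 10.6 (a 2-hour block = 2 hours).
P(N = 7) = e^(−10.6) · 10.6^7/7! ≈ 0.0743.

0.0743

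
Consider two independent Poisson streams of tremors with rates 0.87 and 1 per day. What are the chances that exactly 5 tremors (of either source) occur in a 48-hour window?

0.1448

Independent Poisson processes superpose: combined rate λ = 0.87 + 1 = 1.87 per day.
Over the interval, μ = 1.87 × 2 = 3.74 (a 48-hour window = 2 days).
P(N = 5) = e^(−3.74) · 3.74^5/5! ≈ 0.1448.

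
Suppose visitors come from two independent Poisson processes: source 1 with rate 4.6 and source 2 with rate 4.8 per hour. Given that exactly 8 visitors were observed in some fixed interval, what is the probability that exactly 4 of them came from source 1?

0.2729

Given the total, each event is independently from source 1 with probability p = λ_1/(λ_1+λ_2) = 4.6/9.4 ≈ 0.4894.
So K ~ Binomial(8, 4.6/9.4): P(K = 4) = C(8,4) · (4.6/9.4)^4 · (4.8/9.4)^4 ≈ 0.2729.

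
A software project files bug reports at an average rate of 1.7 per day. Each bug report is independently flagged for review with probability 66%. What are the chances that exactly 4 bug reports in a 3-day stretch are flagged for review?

0.1847

Thinning: the bug reports that are flagged for review themselves form a Poisson process with rate 0.66 × 1.7 = 1.122 per day.
Over the interval, μ = 1.122 × 3 = 3.366 (a 3-day stretch = 3 days).
P(N = 4) = e^(−3.366) · 3.366^4/4! ≈ 0.1847.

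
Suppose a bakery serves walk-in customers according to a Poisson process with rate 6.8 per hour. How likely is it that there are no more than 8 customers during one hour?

0.7548

With mean μ = 6.8 per hour,
P(N ≤ 8) = Σ_{j=0}^{8} e^(−μ) μ^j/j! ≈ 0.7548.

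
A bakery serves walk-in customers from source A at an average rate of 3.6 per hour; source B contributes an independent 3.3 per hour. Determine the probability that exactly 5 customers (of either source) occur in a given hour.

Independent Poisson processes superpose: combined rate λ = 3.6 + 3.3 = 6.9 per hour.
So μ = 6.9.
P(N = 5) = e^(−6.9) · 6.9^5/5! ≈ 0.1314.

0.1314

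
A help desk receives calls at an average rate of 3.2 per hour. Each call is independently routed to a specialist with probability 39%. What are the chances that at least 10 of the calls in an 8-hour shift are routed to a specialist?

0.5401

Thinning: the calls that are routed to a specialist themselves form a Poisson process with rate 0.39 × 3.2 = 1.248 per hour.
Over the interval, μ = 1.248 × 8 = 9.984 (an 8-hour shift = 8 hours).
P(N ≥ 10) = 1 − P(N ≤ 9) ≈ 0.5401.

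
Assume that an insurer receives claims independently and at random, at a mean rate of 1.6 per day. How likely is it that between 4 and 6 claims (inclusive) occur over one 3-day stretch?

0.4966

Over the interval, μ = 1.6 × 3 = 4.8 (a 3-day stretch = 3 days).
P(4 ≤ N ≤ 6) = Σ_{j=4}^{6} e^(−4.8) · 4.8^j/j! ≈ 0.4966.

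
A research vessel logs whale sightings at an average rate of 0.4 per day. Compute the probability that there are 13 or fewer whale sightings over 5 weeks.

Over the interval, μ = 0.4 × 35 = 14 (5 weeks = 35 days).
P(N ≤ 13) = Σ_{j=0}^{13} e^(−μ) μ^j/j! ≈ 0.4644.

0.4644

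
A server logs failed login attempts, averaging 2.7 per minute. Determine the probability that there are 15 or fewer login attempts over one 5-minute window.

Over the interval, μ = 2.7 × 5 = 13.5 (a 5-minute window = 5 minutes).
P(N ≤ 15) = Σ_{j=0}^{15} e^(−μ) μ^j/j! ≈ 0.7178.

0.7178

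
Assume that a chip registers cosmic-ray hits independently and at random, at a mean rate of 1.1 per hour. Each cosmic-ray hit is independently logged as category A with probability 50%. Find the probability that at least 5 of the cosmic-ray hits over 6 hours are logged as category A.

Thinning: the cosmic-ray hits that are logged as category A themselves form a Poisson process with rate 0.5 × 1.1 = 0.55 per hour.
Over the interval, μ = 0.55 × 6 = 3.3 (6 hours).
P(N ≥ 5) = 1 − P(N ≤ 4) ≈ 0.2374.

0.2374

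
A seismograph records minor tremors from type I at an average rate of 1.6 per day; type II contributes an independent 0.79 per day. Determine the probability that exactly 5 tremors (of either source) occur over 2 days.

0.1746

Independent Poisson processes superpose: combined rate λ = 1.6 + 0.79 = 2.39 per day.
Over the interval, μ = 2.39 × 2 = 4.78 (2 days).
P(N = 5) = e^(−4.78) · 4.78^5/5! ≈ 0.1746.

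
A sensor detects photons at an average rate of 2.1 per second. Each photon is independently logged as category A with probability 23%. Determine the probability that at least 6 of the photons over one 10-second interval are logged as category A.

Thinning: the photons that are logged as category A themselves form a Poisson process with rate 0.23 × 2.1 = 0.483 per second.
Over the interval, μ = 0.483 × 10 = 4.83 (a 10-second interval = 10 seconds).
P(N ≥ 6) = 1 − P(N ≤ 5) ≈ 0.3542.

0.3542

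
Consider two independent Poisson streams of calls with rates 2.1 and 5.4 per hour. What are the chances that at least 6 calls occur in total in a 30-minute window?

0.1771

Independent Poisson processes superpose: combined rate λ = 2.1 + 5.4 = 7.5 per hour.
Over the interval, μ = 7.5 × 0.5 = 3.75 (a 30-minute window = 0.5 hours).
P(N ≥ 6) = 1 − P(N ≤ 5) ≈ 0.1771.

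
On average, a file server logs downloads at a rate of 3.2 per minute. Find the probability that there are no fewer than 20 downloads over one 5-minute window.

0.1878

Over the interval, μ = 3.2 × 5 = 16 (a 5-minute window = 5 minutes).
P(N ≥ 20) = 1 − P(N ≤ 19) = 1 − Σ_{j=0}^{19} e^(−μ) μ^j/j! ≈ 0.1878.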